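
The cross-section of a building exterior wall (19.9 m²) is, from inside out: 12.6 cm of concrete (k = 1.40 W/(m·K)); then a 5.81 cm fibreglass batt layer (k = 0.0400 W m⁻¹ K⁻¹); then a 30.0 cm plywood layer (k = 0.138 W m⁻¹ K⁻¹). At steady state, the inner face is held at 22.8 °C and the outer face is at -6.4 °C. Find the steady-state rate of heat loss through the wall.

Resistance network (inner→outer):
  R_concrete = L/(kA) = 0.126/(1.40·19.9) = 0.004523 K/W
  R_fibreglass batt = L/(kA) = 0.0581/(0.0400·19.9) = 0.07299 K/W
  R_plywood = L/(kA) = 0.300/(0.138·19.9) = 0.1092 K/W
ΣR = 0.004523 + 0.07299 + 0.1092 = 0.1867 K/W
Q = ΔT/ΣR = (22.8 °C − -6.4 °C)/0.1867 = 156 W

Q = 156 W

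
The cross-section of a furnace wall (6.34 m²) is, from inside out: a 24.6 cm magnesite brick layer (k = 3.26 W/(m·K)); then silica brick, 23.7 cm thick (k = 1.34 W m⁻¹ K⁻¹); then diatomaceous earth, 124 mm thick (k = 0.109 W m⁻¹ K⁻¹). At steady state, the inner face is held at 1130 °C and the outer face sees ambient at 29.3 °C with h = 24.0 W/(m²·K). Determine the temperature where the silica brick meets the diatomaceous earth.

Resistance network (inner→outer):
  R_magnesite brick = L/(kA) = 0.246/(3.26·6.34) = 0.01190 K/W
  R_silica brick = L/(kA) = 0.237/(1.34·6.34) = 0.02790 K/W
  R_diatomaceous earth = L/(kA) = 0.124/(0.109·6.34) = 0.1794 K/W
  R_conv,out = 1/(hA) = 1/(24.0·6.34) = 0.006572 K/W
ΣR = 0.01190 + 0.02790 + 0.1794 + 0.006572 = 0.2258 K/W
Q = ΔT/ΣR = (1130 °C − 29.3 °C)/0.2258 = 4875 W
From the inner boundary to the silica brick/diatomaceous earth interface, ΣR_partial = 0.03980 K/W.
T_interface = T_in − Q·ΣR_partial = 1130 °C − (4875)(0.03980) = 936 °C

T = 936 °C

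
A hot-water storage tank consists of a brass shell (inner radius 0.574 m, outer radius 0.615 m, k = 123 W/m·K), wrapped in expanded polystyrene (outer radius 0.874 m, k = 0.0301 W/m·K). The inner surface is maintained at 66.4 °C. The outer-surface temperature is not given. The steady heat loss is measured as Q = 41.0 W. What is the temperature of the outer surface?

Series resistances:
  R_brass = (1/0.574 − 1/0.615)/(4πk) = 0.1161/(4π·123) = 7.514×10^-5 K/W
  R_expanded polystyrene = (1/0.615 − 1/0.874)/(4πk) = 0.4819/(4π·0.0301) = 1.274 K/W
ΣR = 1.274 K/W
ΔT = Q·ΣR = 41.0 × 1.274 = 52.23 K
Heat flows outward, so T_out = T_in − ΔT = 66.4 − 52.23 = 14.2 °C

T_out = 14.2 °C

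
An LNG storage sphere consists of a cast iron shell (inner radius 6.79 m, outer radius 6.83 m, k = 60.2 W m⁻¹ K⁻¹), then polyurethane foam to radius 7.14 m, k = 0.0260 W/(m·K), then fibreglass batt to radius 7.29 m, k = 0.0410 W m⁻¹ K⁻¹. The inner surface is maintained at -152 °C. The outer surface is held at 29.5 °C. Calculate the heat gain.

Q = 7.25 kW

Resistance network (inner→outer):
  R_cast iron = (1/6.79 − 1/6.83)/(4πk) = 8.625×10^-4/(4π·60.2) = 1.140×10^-6 K/W
  R_polyurethane foam = (1/6.83 − 1/7.14)/(4πk) = 0.006357/(4π·0.0260) = 0.01946 K/W
  R_fibreglass batt = (1/7.14 − 1/7.29)/(4πk) = 0.002882/(4π·0.0410) = 0.005593 K/W
ΣR = 1.140×10^-6 + 0.01946 + 0.005593 = 0.02505 K/W
Q = ΔT/ΣR = (-152 °C − 29.5 °C)/0.02505 = -7250 W
(Negative Q ⇒ heat flows inward; heat gain = 7250 W.)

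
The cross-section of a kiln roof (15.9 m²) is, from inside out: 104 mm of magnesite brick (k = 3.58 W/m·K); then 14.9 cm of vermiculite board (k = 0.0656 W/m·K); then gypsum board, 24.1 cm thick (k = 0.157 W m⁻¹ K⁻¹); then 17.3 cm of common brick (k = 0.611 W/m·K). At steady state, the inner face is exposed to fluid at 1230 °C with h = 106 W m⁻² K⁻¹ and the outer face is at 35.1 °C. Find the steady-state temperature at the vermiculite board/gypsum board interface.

T = 561 °C

Treat each layer as a resistance in series:
  R_conv,in = 1/(hA) = 1/(106·15.9) = 5.933×10^-4 K/W
  R_magnesite brick = L/(kA) = 0.104/(3.58·15.9) = 0.001827 K/W
  R_vermiculite board = L/(kA) = 0.149/(0.0656·15.9) = 0.1429 K/W
  R_gypsum board = L/(kA) = 0.241/(0.157·15.9) = 0.09654 K/W
  R_common brick = L/(kA) = 0.173/(0.611·15.9) = 0.01781 K/W
ΣR = 5.933×10^-4 + 0.001827 + 0.1429 + 0.09654 + 0.01781 = 0.2597 K/W
Q = ΔT/ΣR = (1230 °C − 35.1 °C)/0.2597 = 4601 W
From the inner boundary to the vermiculite board/gypsum board interface, ΣR_partial = 0.1453 K/W.
T_interface = T_in − Q·ΣR_partial = 1230 °C − (4601)(0.1453) = 561 °C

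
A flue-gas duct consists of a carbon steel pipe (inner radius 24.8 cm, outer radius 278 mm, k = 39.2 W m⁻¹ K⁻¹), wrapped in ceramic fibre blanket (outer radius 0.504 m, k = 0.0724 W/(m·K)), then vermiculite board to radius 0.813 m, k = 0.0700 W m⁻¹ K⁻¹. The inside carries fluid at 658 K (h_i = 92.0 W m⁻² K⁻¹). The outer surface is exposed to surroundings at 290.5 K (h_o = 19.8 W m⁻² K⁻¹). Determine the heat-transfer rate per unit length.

Series thermal resistances, inner to outer:
  R'_conv,in = 1/(2πr h) = 1/(2π·0.248·92.0) = 0.006976 m·K/W
  R'_carbon steel = ln(0.278/0.248)/(2πk) = 0.1142/(2π·39.2) = 4.636×10^-4 m·K/W
  R'_ceramic fibre blanket = ln(0.504/0.278)/(2πk) = 0.5950/(2π·0.0724) = 1.308 m·K/W
  R'_vermiculite board = ln(0.813/0.504)/(2πk) = 0.4782/(2π·0.0700) = 1.087 m·K/W
  R'_conv,out = 1/(2πr h) = 1/(2π·0.813·19.8) = 0.009887 m·K/W
ΣR = 0.006976 + 4.636×10^-4 + 1.308 + 1.087 + 0.009887 = 2.412 m·K/W
Q' = ΔT/ΣR = (658 K − 290.5 K)/2.412 = 152 W/m

Q' = 152 W/m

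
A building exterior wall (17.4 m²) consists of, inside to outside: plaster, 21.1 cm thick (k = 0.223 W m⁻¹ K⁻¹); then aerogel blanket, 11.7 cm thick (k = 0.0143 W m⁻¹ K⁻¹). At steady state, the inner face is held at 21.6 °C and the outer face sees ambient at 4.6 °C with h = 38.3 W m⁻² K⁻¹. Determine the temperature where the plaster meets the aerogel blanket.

Treat each layer as a resistance in series:
  R_plaster = L/(kA) = 0.211/(0.223·17.4) = 0.05438 K/W
  R_aerogel blanket = L/(kA) = 0.117/(0.0143·17.4) = 0.4702 K/W
  R_conv,out = 1/(hA) = 1/(38.3·17.4) = 0.001501 K/W
ΣR = 0.05438 + 0.4702 + 0.001501 = 0.5261 K/W
Q = ΔT/ΣR = (21.6 °C − 4.6 °C)/0.5261 = 32.31 W
From the inner boundary to the plaster/aerogel blanket interface, ΣR_partial = 0.05438 K/W.
T_interface = T_in − Q·ΣR_partial = 21.6 °C − (32.31)(0.05438) = 19.8 °C

T = 19.8 °C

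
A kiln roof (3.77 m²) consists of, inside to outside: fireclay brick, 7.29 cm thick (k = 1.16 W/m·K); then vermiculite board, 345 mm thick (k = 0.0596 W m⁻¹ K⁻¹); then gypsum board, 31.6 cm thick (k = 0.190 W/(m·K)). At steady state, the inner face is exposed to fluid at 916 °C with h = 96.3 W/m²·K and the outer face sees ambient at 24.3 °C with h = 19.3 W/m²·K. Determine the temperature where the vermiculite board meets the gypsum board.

Series thermal resistances, inner to outer:
  R_conv,in = 1/(hA) = 1/(96.3·3.77) = 0.002754 K/W
  R_fireclay brick = L/(kA) = 0.0729/(1.16·3.77) = 0.01667 K/W
  R_vermiculite board = L/(kA) = 0.345/(0.0596·3.77) = 1.535 K/W
  R_gypsum board = L/(kA) = 0.316/(0.190·3.77) = 0.4412 K/W
  R_conv,out = 1/(hA) = 1/(19.3·3.77) = 0.01374 K/W
ΣR = 0.002754 + 0.01667 + 1.535 + 0.4412 + 0.01374 = 2.009 K/W
Q = ΔT/ΣR = (916 °C − 24.3 °C)/2.009 = 443.9 W
From the inner boundary to the vermiculite board/gypsum board interface, ΣR_partial = 1.554 K/W.
T_interface = T_in − Q·ΣR_partial = 916 °C − (443.9)(1.554) = 226 °C

T = 226 °C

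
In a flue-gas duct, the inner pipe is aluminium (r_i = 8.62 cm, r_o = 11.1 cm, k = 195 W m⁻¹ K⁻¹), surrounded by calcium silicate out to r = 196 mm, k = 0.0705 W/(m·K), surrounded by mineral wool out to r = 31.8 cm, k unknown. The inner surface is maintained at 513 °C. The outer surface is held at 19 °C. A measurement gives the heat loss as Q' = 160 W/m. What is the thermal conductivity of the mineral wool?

k = 0.0427 W/m·K

ΣR = ΔT/Q' = |513 − 19|/160 = 3.087 m·K/W
Known resistances:
  R'_aluminium = ln(0.111/0.0862)/(2πk) = 0.2529/(2π·195) = 2.064×10^-4 m·K/W
  R'_calcium silicate = ln(0.196/0.111)/(2πk) = 0.5686/(2π·0.0705) = 1.284 m·K/W
R_mineral wool = ΣR − ΣR_known = 3.087 − 1.284 = 1.803 m·K/W
ln(r₂/r₁)/(2πk) = 1.803 ⇒ k = 0.4839/(2π·1.803) = 0.0427 W/m·K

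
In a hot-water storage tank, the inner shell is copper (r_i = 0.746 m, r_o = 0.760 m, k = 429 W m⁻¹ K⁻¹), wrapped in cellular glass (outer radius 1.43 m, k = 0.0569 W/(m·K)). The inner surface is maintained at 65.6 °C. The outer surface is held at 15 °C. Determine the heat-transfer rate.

Series thermal resistances, inner to outer:
  R_copper = (1/0.746 − 1/0.760)/(4πk) = 0.02469/(4π·429) = 4.580×10^-6 K/W
  R_cellular glass = (1/0.760 − 1/1.43)/(4πk) = 0.6165/(4π·0.0569) = 0.8622 K/W
ΣR = 4.580×10^-6 + 0.8622 = 0.8622 K/W
Q = ΔT/ΣR = (65.6 °C − 15 °C)/0.8622 = 58.7 W

Q = 58.7 W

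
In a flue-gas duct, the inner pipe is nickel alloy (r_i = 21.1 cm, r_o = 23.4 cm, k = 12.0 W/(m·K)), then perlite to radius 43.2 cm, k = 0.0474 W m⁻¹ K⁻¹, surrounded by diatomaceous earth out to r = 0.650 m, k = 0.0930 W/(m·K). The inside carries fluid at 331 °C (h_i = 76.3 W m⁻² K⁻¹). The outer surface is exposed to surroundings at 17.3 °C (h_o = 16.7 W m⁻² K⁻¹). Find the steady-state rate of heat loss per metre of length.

Q' = 113 W/m

Resistance network (inner→outer):
  R'_conv,in = 1/(2πr h) = 1/(2π·0.211·76.3) = 0.009886 m·K/W
  R'_nickel alloy = ln(0.234/0.211)/(2πk) = 0.1035/(2π·12.0) = 0.001372 m·K/W
  R'_perlite = ln(0.432/0.234)/(2πk) = 0.6131/(2π·0.0474) = 2.059 m·K/W
  R'_diatomaceous earth = ln(0.650/0.432)/(2πk) = 0.4085/(2π·0.0930) = 0.6992 m·K/W
  R'_conv,out = 1/(2πr h) = 1/(2π·0.650·16.7) = 0.01466 m·K/W
ΣR = 0.009886 + 0.001372 + 2.059 + 0.6992 + 0.01466 = 2.784 m·K/W
Q' = ΔT/ΣR = (331 °C − 17.3 °C)/2.784 = 113 W/m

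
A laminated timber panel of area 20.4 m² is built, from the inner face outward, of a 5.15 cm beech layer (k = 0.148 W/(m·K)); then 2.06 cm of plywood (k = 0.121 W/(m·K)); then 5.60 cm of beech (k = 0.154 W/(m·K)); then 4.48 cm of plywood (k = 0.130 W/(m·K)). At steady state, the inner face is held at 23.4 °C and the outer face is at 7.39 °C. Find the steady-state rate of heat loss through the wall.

Treat each layer as a resistance in series:
  R_beech = L/(kA) = 0.0515/(0.148·20.4) = 0.01706 K/W
  R_plywood = L/(kA) = 0.0206/(0.121·20.4) = 0.008345 K/W
  R_beech = L/(kA) = 0.0560/(0.154·20.4) = 0.01783 K/W
  R_plywood = L/(kA) = 0.0448/(0.130·20.4) = 0.01689 K/W
ΣR = 0.01706 + 0.008345 + 0.01783 + 0.01689 = 0.06012 K/W
Q = ΔT/ΣR = (23.4 °C − 7.39 °C)/0.06012 = 266 W

Q = 266 W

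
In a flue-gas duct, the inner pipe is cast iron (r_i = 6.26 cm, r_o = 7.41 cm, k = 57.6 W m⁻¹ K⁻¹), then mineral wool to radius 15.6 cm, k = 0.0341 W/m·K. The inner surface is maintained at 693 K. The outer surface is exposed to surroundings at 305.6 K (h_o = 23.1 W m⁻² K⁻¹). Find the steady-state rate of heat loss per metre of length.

Series thermal resistances, inner to outer:
  R'_cast iron = ln(0.0741/0.0626)/(2πk) = 0.1687/(2π·57.6) = 4.660×10^-4 m·K/W
  R'_mineral wool = ln(0.156/0.0741)/(2πk) = 0.7444/(2π·0.0341) = 3.475 m·K/W
  R'_conv,out = 1/(2πr h) = 1/(2π·0.156·23.1) = 0.04417 m·K/W
ΣR = 4.660×10^-4 + 3.475 + 0.04417 = 3.520 m·K/W
Q' = ΔT/ΣR = (693 K − 305.6 K)/3.520 = 110 W/m

Q' = 110 W/m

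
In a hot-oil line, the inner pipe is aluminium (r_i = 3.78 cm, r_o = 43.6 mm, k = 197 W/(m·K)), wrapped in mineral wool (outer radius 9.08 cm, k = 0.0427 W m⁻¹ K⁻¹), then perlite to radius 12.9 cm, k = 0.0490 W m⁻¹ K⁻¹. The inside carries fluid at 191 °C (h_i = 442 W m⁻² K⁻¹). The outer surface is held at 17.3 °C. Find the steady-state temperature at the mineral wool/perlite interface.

T = 68.3 °C

Series thermal resistances, inner to outer:
  R'_conv,in = 1/(2πr h) = 1/(2π·0.0378·442) = 0.009526 m·K/W
  R'_aluminium = ln(0.0436/0.0378)/(2πk) = 0.1427/(2π·197) = 1.153×10^-4 m·K/W
  R'_mineral wool = ln(0.0908/0.0436)/(2πk) = 0.7336/(2π·0.0427) = 2.734 m·K/W
  R'_perlite = ln(0.129/0.0908)/(2πk) = 0.3512/(2π·0.0490) = 1.141 m·K/W
ΣR = 0.009526 + 1.153×10^-4 + 2.734 + 1.141 = 3.885 m·K/W
Q' = ΔT/ΣR = (191 °C − 17.3 °C)/3.885 = 44.71 W/m
From the inner boundary to the mineral wool/perlite interface, ΣR_partial = 2.744 m·K/W.
T_interface = T_in − Q'·ΣR_partial = 191 °C − (44.71)(2.744) = 68.3 °C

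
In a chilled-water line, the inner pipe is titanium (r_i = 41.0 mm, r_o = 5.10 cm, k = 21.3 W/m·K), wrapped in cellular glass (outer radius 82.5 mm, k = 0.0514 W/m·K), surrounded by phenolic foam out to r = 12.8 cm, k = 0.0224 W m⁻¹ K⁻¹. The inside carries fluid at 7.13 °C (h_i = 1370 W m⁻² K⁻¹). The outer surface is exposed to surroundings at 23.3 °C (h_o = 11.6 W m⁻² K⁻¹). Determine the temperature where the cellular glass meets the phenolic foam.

T = 12.2 °C

Treat each layer as a resistance in series:
  R'_conv,in = 1/(2πr h) = 1/(2π·0.0410·1370) = 0.002833 m·K/W
  R'_titanium = ln(0.0510/0.0410)/(2πk) = 0.2183/(2π·21.3) = 0.001631 m·K/W
  R'_cellular glass = ln(0.0825/0.0510)/(2πk) = 0.4810/(2π·0.0514) = 1.489 m·K/W
  R'_phenolic foam = ln(0.128/0.0825)/(2πk) = 0.4392/(2π·0.0224) = 3.121 m·K/W
  R'_conv,out = 1/(2πr h) = 1/(2π·0.128·11.6) = 0.1072 m·K/W
ΣR = 0.002833 + 0.001631 + 1.489 + 3.121 + 0.1072 = 4.722 m·K/W
Q' = ΔT/ΣR = (7.13 °C − 23.3 °C)/4.722 = -3.424 W/m
From the inner boundary to the cellular glass/phenolic foam interface, ΣR_partial = 1.493 m·K/W.
T_interface = T_in − Q'·ΣR_partial = 7.13 °C − (-3.424)(1.493) = 12.2 °C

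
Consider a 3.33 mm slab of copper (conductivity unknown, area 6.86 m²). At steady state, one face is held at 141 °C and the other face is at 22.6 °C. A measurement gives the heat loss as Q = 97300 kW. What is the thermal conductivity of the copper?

k = 399 W/m·K

ΣR = ΔT/Q = |141 − 22.6|/9.73×10^7 = 1.217×10^-6 K/W
L/(kA) = 1.217×10^-6 ⇒ k = 0.00333/(1.217×10^-6·6.86) = 399 W/m·K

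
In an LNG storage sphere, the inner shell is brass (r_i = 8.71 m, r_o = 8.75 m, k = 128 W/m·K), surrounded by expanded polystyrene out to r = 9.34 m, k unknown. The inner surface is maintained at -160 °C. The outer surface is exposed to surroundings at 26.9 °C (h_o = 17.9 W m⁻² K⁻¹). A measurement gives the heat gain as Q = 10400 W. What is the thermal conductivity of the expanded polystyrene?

ΣR = ΔT/Q = |-160 − 26.9|/10400 = 0.01797 K/W
Known resistances:
  R_brass = (1/8.71 − 1/8.75)/(4πk) = 5.248×10^-4/(4π·128) = 3.263×10^-7 K/W
  R_conv,out = 1/(4πr²h) = 1/(4π·9.34²·17.9) = 5.096×10^-5 K/W
R_expanded polystyrene = ΣR − ΣR_known = 0.01797 − 5.129×10^-5 = 0.01792 K/W
(1/r₁−1/r₂)/(4πk) = 0.01792 ⇒ k = 0.007219/(4π·0.01792) = 0.0321 W/m·K

k = 0.0321 W/m·K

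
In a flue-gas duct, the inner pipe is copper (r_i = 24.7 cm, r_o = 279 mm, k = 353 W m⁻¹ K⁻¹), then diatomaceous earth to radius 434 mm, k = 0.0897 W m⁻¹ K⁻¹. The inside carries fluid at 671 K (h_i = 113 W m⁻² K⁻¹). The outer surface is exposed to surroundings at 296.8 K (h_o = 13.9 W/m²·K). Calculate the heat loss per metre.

Q' = 459 W/m

Series thermal resistances, inner to outer:
  R'_conv,in = 1/(2πr h) = 1/(2π·0.247·113) = 0.005702 m·K/W
  R'_copper = ln(0.279/0.247)/(2πk) = 0.1218/(2π·353) = 5.493×10^-5 m·K/W
  R'_diatomaceous earth = ln(0.434/0.279)/(2πk) = 0.4418/(2π·0.0897) = 0.7839 m·K/W
  R'_conv,out = 1/(2πr h) = 1/(2π·0.434·13.9) = 0.02638 m·K/W
ΣR = 0.005702 + 5.493×10^-5 + 0.7839 + 0.02638 = 0.8160 m·K/W
Q' = ΔT/ΣR = (671 K − 296.8 K)/0.8160 = 459 W/m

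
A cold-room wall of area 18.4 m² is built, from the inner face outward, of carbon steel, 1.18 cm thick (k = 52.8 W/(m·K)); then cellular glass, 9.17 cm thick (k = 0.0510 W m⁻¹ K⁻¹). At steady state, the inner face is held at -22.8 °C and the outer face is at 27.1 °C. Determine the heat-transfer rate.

Series thermal resistances, inner to outer:
  R_carbon steel = L/(kA) = 0.0118/(52.8·18.4) = 1.215×10^-5 K/W
  R_cellular glass = L/(kA) = 0.0917/(0.0510·18.4) = 0.09772 K/W
ΣR = 1.215×10^-5 + 0.09772 = 0.09773 K/W
Q = ΔT/ΣR = (-22.8 °C − 27.1 °C)/0.09773 = -511 W
(Negative Q ⇒ heat flows inward; heat gain = 511 W.)

Q = 511 W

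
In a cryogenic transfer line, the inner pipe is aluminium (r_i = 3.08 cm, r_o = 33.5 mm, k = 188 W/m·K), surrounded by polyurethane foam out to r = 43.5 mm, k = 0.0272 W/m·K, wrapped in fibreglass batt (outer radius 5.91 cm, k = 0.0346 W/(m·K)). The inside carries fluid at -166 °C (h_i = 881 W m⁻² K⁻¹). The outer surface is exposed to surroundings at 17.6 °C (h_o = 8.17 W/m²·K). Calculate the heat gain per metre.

Q' = 56.1 W/m

Treat each layer as a resistance in series:
  R'_conv,in = 1/(2πr h) = 1/(2π·0.0308·881) = 0.005865 m·K/W
  R'_aluminium = ln(0.0335/0.0308)/(2πk) = 0.08403/(2π·188) = 7.114×10^-5 m·K/W
  R'_polyurethane foam = ln(0.0435/0.0335)/(2πk) = 0.2612/(2π·0.0272) = 1.528 m·K/W
  R'_fibreglass batt = ln(0.0591/0.0435)/(2πk) = 0.3065/(2π·0.0346) = 1.410 m·K/W
  R'_conv,out = 1/(2πr h) = 1/(2π·0.0591·8.17) = 0.3296 m·K/W
ΣR = 0.005865 + 7.114×10^-5 + 1.528 + 1.410 + 0.3296 = 3.274 m·K/W
Q' = ΔT/ΣR = (-166 °C − 17.6 °C)/3.274 = -56.1 W/m
(Negative Q' ⇒ heat flows inward; heat gain = 56.1 W/m.)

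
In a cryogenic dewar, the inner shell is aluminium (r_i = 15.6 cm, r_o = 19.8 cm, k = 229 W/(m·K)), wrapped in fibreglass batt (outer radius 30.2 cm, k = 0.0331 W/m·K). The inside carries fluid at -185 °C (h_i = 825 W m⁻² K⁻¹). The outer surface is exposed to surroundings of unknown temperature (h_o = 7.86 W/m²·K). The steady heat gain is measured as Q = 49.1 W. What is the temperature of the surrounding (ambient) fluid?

T_out = 26.0 °C

Sum the resistances:
  R_conv,in = 1/(4πr²h) = 1/(4π·0.156²·825) = 0.003964 K/W
  R_aluminium = (1/0.156 − 1/0.198)/(4πk) = 1.360/(4π·229) = 4.725×10^-4 K/W
  R_fibreglass batt = (1/0.198 − 1/0.302)/(4πk) = 1.739/(4π·0.0331) = 4.181 K/W
  R_conv,out = 1/(4πr²h) = 1/(4π·0.302²·7.86) = 0.1110 K/W
ΣR = 4.297 K/W
ΔT = Q·ΣR = 49.1 × 4.297 = 211.0 K
Heat flows inward, so T_out = T_in + ΔT = -185 + 211.0 = 26.0 °C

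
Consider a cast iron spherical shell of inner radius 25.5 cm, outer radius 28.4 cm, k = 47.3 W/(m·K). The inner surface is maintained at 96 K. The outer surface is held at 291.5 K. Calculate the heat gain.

Q = 290 kW

Q = 4πk·ΔT/(1/r₁ − 1/r₂) = 4π × 47.3 × 195.5 / (1/0.255 − 1/0.284) = 2.90×10^5 W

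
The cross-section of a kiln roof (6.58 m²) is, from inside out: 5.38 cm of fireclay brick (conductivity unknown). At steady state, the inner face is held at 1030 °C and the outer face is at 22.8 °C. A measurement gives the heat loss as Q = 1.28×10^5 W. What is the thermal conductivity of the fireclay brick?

ΣR = ΔT/Q = |1030 − 22.8|/1.28×10^5 = 0.007869 K/W
L/(kA) = 0.007869 ⇒ k = 0.0538/(0.007869·6.58) = 1.04 W/m·K

k = 1.04 W/m·K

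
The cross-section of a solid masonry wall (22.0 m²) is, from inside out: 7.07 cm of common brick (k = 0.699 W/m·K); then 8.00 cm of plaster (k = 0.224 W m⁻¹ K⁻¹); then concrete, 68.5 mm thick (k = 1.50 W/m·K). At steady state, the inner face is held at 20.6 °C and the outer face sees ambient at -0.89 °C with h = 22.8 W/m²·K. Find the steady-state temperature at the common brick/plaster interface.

T = 16.6 °C

Treat each layer as a resistance in series:
  R_common brick = L/(kA) = 0.0707/(0.699·22.0) = 0.004597 K/W
  R_plaster = L/(kA) = 0.0800/(0.224·22.0) = 0.01623 K/W
  R_concrete = L/(kA) = 0.0685/(1.50·22.0) = 0.002076 K/W
  R_conv,out = 1/(hA) = 1/(22.8·22.0) = 0.001994 K/W
ΣR = 0.004597 + 0.01623 + 0.002076 + 0.001994 = 0.02490 K/W
Q = ΔT/ΣR = (20.6 °C − -0.89 °C)/0.02490 = 863.1 W
From the inner boundary to the common brick/plaster interface, ΣR_partial = 0.004597 K/W.
T_interface = T_in − Q·ΣR_partial = 20.6 °C − (863.1)(0.004597) = 16.6 °C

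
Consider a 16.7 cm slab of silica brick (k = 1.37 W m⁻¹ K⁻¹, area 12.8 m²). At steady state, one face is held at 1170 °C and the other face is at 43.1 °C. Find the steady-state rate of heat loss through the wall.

Q = kA·ΔT/L = 1.37 × 12.8 × |1170 °C − 43.1 °C| / 0.167 = 1.18×10^5 W

Q = 118 kW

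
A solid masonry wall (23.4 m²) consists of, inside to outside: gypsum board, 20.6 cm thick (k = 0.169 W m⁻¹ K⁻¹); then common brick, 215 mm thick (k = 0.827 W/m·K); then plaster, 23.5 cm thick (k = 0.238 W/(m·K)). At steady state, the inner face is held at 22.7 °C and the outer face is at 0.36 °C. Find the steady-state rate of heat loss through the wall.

Series thermal resistances, inner to outer:
  R_gypsum board = L/(kA) = 0.206/(0.169·23.4) = 0.05209 K/W
  R_common brick = L/(kA) = 0.215/(0.827·23.4) = 0.01111 K/W
  R_plaster = L/(kA) = 0.235/(0.238·23.4) = 0.04220 K/W
ΣR = 0.05209 + 0.01111 + 0.04220 = 0.1054 K/W
Q = ΔT/ΣR = (22.7 °C − 0.36 °C)/0.1054 = 212 W

Q = 212 W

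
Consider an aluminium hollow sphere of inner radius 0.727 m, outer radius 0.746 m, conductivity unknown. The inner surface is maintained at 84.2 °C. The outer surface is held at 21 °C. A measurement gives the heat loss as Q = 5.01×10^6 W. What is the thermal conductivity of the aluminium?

k = 221 W/m·K

ΣR = ΔT/Q = |84.2 − 21|/5.01×10^6 = 1.261×10^-5 K/W
(1/r₁−1/r₂)/(4πk) = 1.261×10^-5 ⇒ k = 0.03503/(4π·1.261×10^-5) = 221 W/m·K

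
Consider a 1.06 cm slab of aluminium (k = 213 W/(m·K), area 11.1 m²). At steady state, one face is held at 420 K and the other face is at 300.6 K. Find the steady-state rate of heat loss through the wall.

Q = kA·ΔT/L = 213 × 11.1 × |420 K − 300.6 K| / 0.0106 = 2.66×10^7 W

Q = 2.66×10^7 W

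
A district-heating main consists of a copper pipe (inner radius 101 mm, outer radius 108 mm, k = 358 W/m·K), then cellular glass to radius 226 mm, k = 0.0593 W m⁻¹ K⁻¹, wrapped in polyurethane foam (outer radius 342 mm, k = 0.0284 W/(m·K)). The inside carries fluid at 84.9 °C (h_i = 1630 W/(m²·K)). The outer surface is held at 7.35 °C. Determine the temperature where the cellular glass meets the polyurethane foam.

Series thermal resistances, inner to outer:
  R'_conv,in = 1/(2πr h) = 1/(2π·0.101·1630) = 9.667×10^-4 m·K/W
  R'_copper = ln(0.108/0.101)/(2πk) = 0.06701/(2π·358) = 2.979×10^-5 m·K/W
  R'_cellular glass = ln(0.226/0.108)/(2πk) = 0.7384/(2π·0.0593) = 1.982 m·K/W
  R'_polyurethane foam = ln(0.342/0.226)/(2πk) = 0.4143/(2π·0.0284) = 2.322 m·K/W
ΣR = 9.667×10^-4 + 2.979×10^-5 + 1.982 + 2.322 = 4.305 m·K/W
Q' = ΔT/ΣR = (84.9 °C − 7.35 °C)/4.305 = 18.01 W/m
From the inner boundary to the cellular glass/polyurethane foam interface, ΣR_partial = 1.983 m·K/W.
T_interface = T_in − Q'·ΣR_partial = 84.9 °C − (18.01)(1.983) = 49.2 °C

T = 49.2 °C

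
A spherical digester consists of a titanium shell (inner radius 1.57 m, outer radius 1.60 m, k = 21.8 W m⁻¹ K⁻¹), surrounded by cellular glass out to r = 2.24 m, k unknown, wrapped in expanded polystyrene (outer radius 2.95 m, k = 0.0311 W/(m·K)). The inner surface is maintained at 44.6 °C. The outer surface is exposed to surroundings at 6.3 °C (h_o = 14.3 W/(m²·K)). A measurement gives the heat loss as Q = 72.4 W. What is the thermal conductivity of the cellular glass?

ΣR = ΔT/Q = |44.6 − 6.3|/72.4 = 0.5290 K/W
Known resistances:
  R_titanium = (1/1.57 − 1/1.60)/(4πk) = 0.01194/(4π·21.8) = 4.359×10^-5 K/W
  R_expanded polystyrene = (1/2.24 − 1/2.95)/(4πk) = 0.1074/(4π·0.0311) = 0.2749 K/W
  R_conv,out = 1/(4πr²h) = 1/(4π·2.95²·14.3) = 6.395×10^-4 K/W
R_cellular glass = ΣR − ΣR_known = 0.5290 − 0.2756 = 0.2534 K/W
(1/r₁−1/r₂)/(4πk) = 0.2534 ⇒ k = 0.1786/(4π·0.2534) = 0.0561 W/m·K

k = 0.0561 W/m·K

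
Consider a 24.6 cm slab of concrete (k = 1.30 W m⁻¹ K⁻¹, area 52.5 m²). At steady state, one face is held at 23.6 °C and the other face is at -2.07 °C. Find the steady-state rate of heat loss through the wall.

Q = kA·ΔT/L = 1.30 × 52.5 × |23.6 °C − -2.07 °C| / 0.246 = 7120 W

Q = 7.12 kW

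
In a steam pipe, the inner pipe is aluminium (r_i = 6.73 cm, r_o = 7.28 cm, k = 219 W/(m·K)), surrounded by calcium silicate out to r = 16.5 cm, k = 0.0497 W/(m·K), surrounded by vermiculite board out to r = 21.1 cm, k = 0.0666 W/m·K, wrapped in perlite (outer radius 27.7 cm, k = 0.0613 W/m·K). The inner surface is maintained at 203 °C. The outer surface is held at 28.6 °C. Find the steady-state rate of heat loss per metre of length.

Q' = 44.6 W/m

Resistance network (inner→outer):
  R'_aluminium = ln(0.0728/0.0673)/(2πk) = 0.07856/(2π·219) = 5.709×10^-5 m·K/W
  R'_calcium silicate = ln(0.165/0.0728)/(2πk) = 0.8182/(2π·0.0497) = 2.620 m·K/W
  R'_vermiculite board = ln(0.211/0.165)/(2πk) = 0.2459/(2π·0.0666) = 0.5877 m·K/W
  R'_perlite = ln(0.277/0.211)/(2πk) = 0.2722/(2π·0.0613) = 0.7066 m·K/W
ΣR = 5.709×10^-5 + 2.620 + 0.5877 + 0.7066 = 3.914 m·K/W
Q' = ΔT/ΣR = (203 °C − 28.6 °C)/3.914 = 44.6 W/m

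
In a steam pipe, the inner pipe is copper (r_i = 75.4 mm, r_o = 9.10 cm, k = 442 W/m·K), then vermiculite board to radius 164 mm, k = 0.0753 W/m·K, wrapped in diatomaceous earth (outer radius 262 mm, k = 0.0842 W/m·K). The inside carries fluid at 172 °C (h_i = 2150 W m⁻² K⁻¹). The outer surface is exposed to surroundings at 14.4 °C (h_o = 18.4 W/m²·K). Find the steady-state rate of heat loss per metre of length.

Series thermal resistances, inner to outer:
  R'_conv,in = 1/(2πr h) = 1/(2π·0.0754·2150) = 9.818×10^-4 m·K/W
  R'_copper = ln(0.0910/0.0754)/(2πk) = 0.1881/(2π·442) = 6.771×10^-5 m·K/W
  R'_vermiculite board = ln(0.164/0.0910)/(2πk) = 0.5890/(2π·0.0753) = 1.245 m·K/W
  R'_diatomaceous earth = ln(0.262/0.164)/(2πk) = 0.4685/(2π·0.0842) = 0.8855 m·K/W
  R'_conv,out = 1/(2πr h) = 1/(2π·0.262·18.4) = 0.03301 m·K/W
ΣR = 9.818×10^-4 + 6.771×10^-5 + 1.245 + 0.8855 + 0.03301 = 2.165 m·K/W
Q' = ΔT/ΣR = (172 °C − 14.4 °C)/2.165 = 72.8 W/m

Q' = 72.8 W/m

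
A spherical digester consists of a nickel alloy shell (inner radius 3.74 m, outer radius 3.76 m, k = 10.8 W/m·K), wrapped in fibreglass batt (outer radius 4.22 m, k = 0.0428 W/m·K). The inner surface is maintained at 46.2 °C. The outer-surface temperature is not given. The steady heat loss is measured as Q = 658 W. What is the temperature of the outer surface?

T_out = 10.7 °C

Sum the resistances:
  R_nickel alloy = (1/3.74 − 1/3.76)/(4πk) = 0.001422/(4π·10.8) = 1.048×10^-5 K/W
  R_fibreglass batt = (1/3.76 − 1/4.22)/(4πk) = 0.02899/(4π·0.0428) = 0.05390 K/W
ΣR = 0.05391 K/W
ΔT = Q·ΣR = 658 × 0.05391 = 35.47 K
Heat flows outward, so T_out = T_in − ΔT = 46.2 − 35.47 = 10.7 °C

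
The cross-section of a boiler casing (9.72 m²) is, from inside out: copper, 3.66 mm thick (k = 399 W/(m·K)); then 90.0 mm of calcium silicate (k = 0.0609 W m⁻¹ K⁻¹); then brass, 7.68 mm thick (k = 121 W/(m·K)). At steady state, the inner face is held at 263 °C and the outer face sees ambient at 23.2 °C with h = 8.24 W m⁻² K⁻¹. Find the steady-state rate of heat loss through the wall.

Treat each layer as a resistance in series:
  R_copper = L/(kA) = 0.00366/(399·9.72) = 9.437×10^-7 K/W
  R_calcium silicate = L/(kA) = 0.0900/(0.0609·9.72) = 0.1520 K/W
  R_brass = L/(kA) = 0.00768/(121·9.72) = 6.530×10^-6 K/W
  R_conv,out = 1/(hA) = 1/(8.24·9.72) = 0.01249 K/W
ΣR = 9.437×10^-7 + 0.1520 + 6.530×10^-6 + 0.01249 = 0.1645 K/W
Q = ΔT/ΣR = (263 °C − 23.2 °C)/0.1645 = 1460 W

Q = 1460 W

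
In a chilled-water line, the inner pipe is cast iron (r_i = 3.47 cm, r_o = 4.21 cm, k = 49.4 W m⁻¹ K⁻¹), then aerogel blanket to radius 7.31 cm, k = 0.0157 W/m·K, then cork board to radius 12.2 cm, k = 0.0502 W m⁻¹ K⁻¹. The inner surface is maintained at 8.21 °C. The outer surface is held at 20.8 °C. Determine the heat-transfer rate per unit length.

Treat each layer as a resistance in series:
  R'_cast iron = ln(0.0421/0.0347)/(2πk) = 0.1933/(2π·49.4) = 6.228×10^-4 m·K/W
  R'_aerogel blanket = ln(0.0731/0.0421)/(2πk) = 0.5518/(2π·0.0157) = 5.594 m·K/W
  R'_cork board = ln(0.122/0.0731)/(2πk) = 0.5122/(2π·0.0502) = 1.624 m·K/W
ΣR = 6.228×10^-4 + 5.594 + 1.624 = 7.219 m·K/W
Q' = ΔT/ΣR = (8.21 °C − 20.8 °C)/7.219 = -1.74 W/m
(Negative Q' ⇒ heat flows inward; heat gain = 1.74 W/m.)

Q' = 1.74 W/m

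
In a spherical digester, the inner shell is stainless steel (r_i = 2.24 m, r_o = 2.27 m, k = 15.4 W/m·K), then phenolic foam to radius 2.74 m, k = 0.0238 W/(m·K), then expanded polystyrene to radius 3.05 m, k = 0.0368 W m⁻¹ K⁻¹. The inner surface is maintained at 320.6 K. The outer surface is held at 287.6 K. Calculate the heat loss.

Q = 99.1 W

Resistance network (inner→outer):
  R_stainless steel = (1/2.24 − 1/2.27)/(4πk) = 0.005900/(4π·15.4) = 3.049×10^-5 K/W
  R_phenolic foam = (1/2.27 − 1/2.74)/(4πk) = 0.07557/(4π·0.0238) = 0.2527 K/W
  R_expanded polystyrene = (1/2.74 − 1/3.05)/(4πk) = 0.03709/(4π·0.0368) = 0.08021 K/W
ΣR = 3.049×10^-5 + 0.2527 + 0.08021 = 0.3329 K/W
Q = ΔT/ΣR = (320.6 K − 287.6 K)/0.3329 = 99.1 W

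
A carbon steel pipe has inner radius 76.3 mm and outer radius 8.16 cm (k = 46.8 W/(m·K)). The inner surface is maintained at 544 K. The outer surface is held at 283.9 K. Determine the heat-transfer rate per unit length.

Q' = 1.14×10^6 W/m

Q' = 2πk·ΔT/ln(r₂/r₁) = 2π × 46.8 × 260.1 / ln(0.0816/0.0763) = 1.14×10^6 W/m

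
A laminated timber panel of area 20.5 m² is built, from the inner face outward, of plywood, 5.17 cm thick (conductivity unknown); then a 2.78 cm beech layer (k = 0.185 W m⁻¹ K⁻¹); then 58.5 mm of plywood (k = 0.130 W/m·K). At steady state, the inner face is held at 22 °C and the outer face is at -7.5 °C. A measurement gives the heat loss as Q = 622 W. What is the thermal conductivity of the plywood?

ΣR = ΔT/Q = |22 − -7.5|/622 = 0.04743 K/W
Known resistances:
  R_beech = L/(kA) = 0.0278/(0.185·20.5) = 0.007330 K/W
  R_plywood = L/(kA) = 0.0585/(0.130·20.5) = 0.02195 K/W
R_plywood = ΣR − ΣR_known = 0.04743 − 0.02928 = 0.01815 K/W
L/(kA) = 0.01815 ⇒ k = 0.0517/(0.01815·20.5) = 0.139 W/m·K

k = 0.139 W/m·K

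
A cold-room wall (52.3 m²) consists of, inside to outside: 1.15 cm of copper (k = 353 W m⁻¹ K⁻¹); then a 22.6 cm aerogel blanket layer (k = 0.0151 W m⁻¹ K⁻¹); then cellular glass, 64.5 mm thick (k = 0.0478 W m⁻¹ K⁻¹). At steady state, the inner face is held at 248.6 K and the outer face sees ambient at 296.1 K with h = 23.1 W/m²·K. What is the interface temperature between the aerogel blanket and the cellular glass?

Treat each layer as a resistance in series:
  R_copper = L/(kA) = 0.0115/(353·52.3) = 6.229×10^-7 K/W
  R_aerogel blanket = L/(kA) = 0.226/(0.0151·52.3) = 0.2862 K/W
  R_cellular glass = L/(kA) = 0.0645/(0.0478·52.3) = 0.02580 K/W
  R_conv,out = 1/(hA) = 1/(23.1·52.3) = 8.277×10^-4 K/W
ΣR = 6.229×10^-7 + 0.2862 + 0.02580 + 8.277×10^-4 = 0.3128 K/W
Q = ΔT/ΣR = (248.6 K − 296.1 K)/0.3128 = -151.9 W
From the inner boundary to the aerogel blanket/cellular glass interface, ΣR_partial = 0.2862 K/W.
T_interface = T_in − Q·ΣR_partial = 248.6 K − (-151.9)(0.2862) = 292.1 K

T = 292.1 K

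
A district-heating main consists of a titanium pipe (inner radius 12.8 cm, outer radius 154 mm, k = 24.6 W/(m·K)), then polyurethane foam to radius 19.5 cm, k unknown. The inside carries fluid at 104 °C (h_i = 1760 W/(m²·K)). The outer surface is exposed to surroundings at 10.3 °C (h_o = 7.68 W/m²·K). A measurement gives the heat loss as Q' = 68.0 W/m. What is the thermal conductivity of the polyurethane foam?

ΣR = ΔT/Q' = |104 − 10.3|/68.0 = 1.378 m·K/W
Known resistances:
  R'_conv,in = 1/(2πr h) = 1/(2π·0.128·1760) = 7.065×10^-4 m·K/W
  R'_titanium = ln(0.154/0.128)/(2πk) = 0.1849/(2π·24.6) = 0.001196 m·K/W
  R'_conv,out = 1/(2πr h) = 1/(2π·0.195·7.68) = 0.1063 m·K/W
R_polyurethane foam = ΣR − ΣR_known = 1.378 − 0.1082 = 1.270 m·K/W
ln(r₂/r₁)/(2πk) = 1.270 ⇒ k = 0.2360/(2π·1.270) = 0.0296 W/m·K

k = 0.0296 W/m·K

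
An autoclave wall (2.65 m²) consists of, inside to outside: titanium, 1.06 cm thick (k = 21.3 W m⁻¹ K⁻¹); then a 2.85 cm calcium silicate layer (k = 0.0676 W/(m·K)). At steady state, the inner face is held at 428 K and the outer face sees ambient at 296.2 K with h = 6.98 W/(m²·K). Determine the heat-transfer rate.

Q = 618 W

Resistance network (inner→outer):
  R_titanium = L/(kA) = 0.0106/(21.3·2.65) = 1.878×10^-4 K/W
  R_calcium silicate = L/(kA) = 0.0285/(0.0676·2.65) = 0.1591 K/W
  R_conv,out = 1/(hA) = 1/(6.98·2.65) = 0.05406 K/W
ΣR = 1.878×10^-4 + 0.1591 + 0.05406 = 0.2133 K/W
Q = ΔT/ΣR = (428 K − 296.2 K)/0.2133 = 618 W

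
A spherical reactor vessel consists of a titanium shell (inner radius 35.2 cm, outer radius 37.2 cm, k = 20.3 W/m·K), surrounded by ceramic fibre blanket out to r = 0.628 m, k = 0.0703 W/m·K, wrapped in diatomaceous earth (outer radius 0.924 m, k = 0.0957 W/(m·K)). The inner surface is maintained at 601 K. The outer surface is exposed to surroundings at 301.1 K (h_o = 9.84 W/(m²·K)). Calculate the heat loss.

Series thermal resistances, inner to outer:
  R_titanium = (1/0.352 − 1/0.372)/(4πk) = 0.1527/(4π·20.3) = 5.987×10^-4 K/W
  R_ceramic fibre blanket = (1/0.372 − 1/0.628)/(4πk) = 1.096/(4π·0.0703) = 1.240 K/W
  R_diatomaceous earth = (1/0.628 − 1/0.924)/(4πk) = 0.5101/(4π·0.0957) = 0.4242 K/W
  R_conv,out = 1/(4πr²h) = 1/(4π·0.924²·9.84) = 0.009472 K/W
ΣR = 5.987×10^-4 + 1.240 + 0.4242 + 0.009472 = 1.674 K/W
Q = ΔT/ΣR = (601 K − 301.1 K)/1.674 = 179 W

Q = 179 W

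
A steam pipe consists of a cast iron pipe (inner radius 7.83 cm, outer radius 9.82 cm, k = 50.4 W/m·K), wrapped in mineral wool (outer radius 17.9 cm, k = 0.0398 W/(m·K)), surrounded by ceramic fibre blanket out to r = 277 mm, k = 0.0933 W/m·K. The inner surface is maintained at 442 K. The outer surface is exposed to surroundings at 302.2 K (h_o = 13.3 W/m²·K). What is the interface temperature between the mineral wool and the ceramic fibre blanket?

T = 336.7 K

Series thermal resistances, inner to outer:
  R'_cast iron = ln(0.0982/0.0783)/(2πk) = 0.2265/(2π·50.4) = 7.151×10^-4 m·K/W
  R'_mineral wool = ln(0.179/0.0982)/(2πk) = 0.6004/(2π·0.0398) = 2.401 m·K/W
  R'_ceramic fibre blanket = ln(0.277/0.179)/(2πk) = 0.4366/(2π·0.0933) = 0.7448 m·K/W
  R'_conv,out = 1/(2πr h) = 1/(2π·0.277·13.3) = 0.04320 m·K/W
ΣR = 7.151×10^-4 + 2.401 + 0.7448 + 0.04320 = 3.190 m·K/W
Q' = ΔT/ΣR = (442 K − 302.2 K)/3.190 = 43.82 W/m
From the inner boundary to the mineral wool/ceramic fibre blanket interface, ΣR_partial = 2.402 m·K/W.
T_interface = T_in − Q'·ΣR_partial = 442 K − (43.82)(2.402) = 336.7 K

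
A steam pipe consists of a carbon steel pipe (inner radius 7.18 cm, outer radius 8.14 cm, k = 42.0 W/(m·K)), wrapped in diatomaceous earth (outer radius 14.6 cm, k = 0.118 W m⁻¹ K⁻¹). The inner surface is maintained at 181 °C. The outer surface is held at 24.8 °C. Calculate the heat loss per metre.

Q' = 198 W/m

Series thermal resistances, inner to outer:
  R'_carbon steel = ln(0.0814/0.0718)/(2πk) = 0.1255/(2π·42.0) = 4.755×10^-4 m·K/W
  R'_diatomaceous earth = ln(0.146/0.0814)/(2πk) = 0.5842/(2π·0.118) = 0.7880 m·K/W
ΣR = 4.755×10^-4 + 0.7880 = 0.7885 m·K/W
Q' = ΔT/ΣR = (181 °C − 24.8 °C)/0.7885 = 198 W/m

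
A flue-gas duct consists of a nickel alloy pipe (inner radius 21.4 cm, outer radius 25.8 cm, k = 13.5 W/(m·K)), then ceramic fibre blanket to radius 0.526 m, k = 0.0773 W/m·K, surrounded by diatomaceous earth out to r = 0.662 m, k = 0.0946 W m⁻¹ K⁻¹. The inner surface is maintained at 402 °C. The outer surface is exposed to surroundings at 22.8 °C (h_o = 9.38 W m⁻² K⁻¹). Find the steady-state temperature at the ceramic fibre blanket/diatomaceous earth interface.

T = 106 °C

Treat each layer as a resistance in series:
  R'_nickel alloy = ln(0.258/0.214)/(2πk) = 0.1870/(2π·13.5) = 0.002204 m·K/W
  R'_ceramic fibre blanket = ln(0.526/0.258)/(2πk) = 0.7123/(2π·0.0773) = 1.467 m·K/W
  R'_diatomaceous earth = ln(0.662/0.526)/(2πk) = 0.2300/(2π·0.0946) = 0.3869 m·K/W
  R'_conv,out = 1/(2πr h) = 1/(2π·0.662·9.38) = 0.02563 m·K/W
ΣR = 0.002204 + 1.467 + 0.3869 + 0.02563 = 1.882 m·K/W
Q' = ΔT/ΣR = (402 °C − 22.8 °C)/1.882 = 201.5 W/m
From the inner boundary to the ceramic fibre blanket/diatomaceous earth interface, ΣR_partial = 1.469 m·K/W.
T_interface = T_in − Q'·ΣR_partial = 402 °C − (201.5)(1.469) = 106 °C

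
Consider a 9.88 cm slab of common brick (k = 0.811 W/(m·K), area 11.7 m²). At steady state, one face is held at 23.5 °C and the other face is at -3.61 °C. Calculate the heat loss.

Q = kA·ΔT/L = 0.811 × 11.7 × |23.5 °C − -3.61 °C| / 0.0988 = 2600 W

Q = 2600 W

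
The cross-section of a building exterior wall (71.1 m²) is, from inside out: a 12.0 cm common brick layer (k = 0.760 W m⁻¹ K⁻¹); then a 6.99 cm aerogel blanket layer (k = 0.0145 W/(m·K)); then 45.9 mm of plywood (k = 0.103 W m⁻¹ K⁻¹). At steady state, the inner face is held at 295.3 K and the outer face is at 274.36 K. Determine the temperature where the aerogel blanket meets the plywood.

Series thermal resistances, inner to outer:
  R_common brick = L/(kA) = 0.120/(0.760·71.1) = 0.002221 K/W
  R_aerogel blanket = L/(kA) = 0.0699/(0.0145·71.1) = 0.06780 K/W
  R_plywood = L/(kA) = 0.0459/(0.103·71.1) = 0.006268 K/W
ΣR = 0.002221 + 0.06780 + 0.006268 = 0.07629 K/W
Q = ΔT/ΣR = (295.3 K − 274.36 K)/0.07629 = 274.5 W
From the inner boundary to the aerogel blanket/plywood interface, ΣR_partial = 0.07002 K/W.
T_interface = T_in − Q·ΣR_partial = 295.3 K − (274.5)(0.07002) = 276.08 K

T = 276.08 K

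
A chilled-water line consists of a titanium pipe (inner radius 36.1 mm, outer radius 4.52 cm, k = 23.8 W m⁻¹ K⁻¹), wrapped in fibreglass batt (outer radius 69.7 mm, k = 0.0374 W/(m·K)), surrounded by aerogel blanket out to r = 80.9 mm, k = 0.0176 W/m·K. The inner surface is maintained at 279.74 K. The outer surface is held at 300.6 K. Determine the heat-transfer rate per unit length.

Series thermal resistances, inner to outer:
  R'_titanium = ln(0.0452/0.0361)/(2πk) = 0.2248/(2π·23.8) = 0.001503 m·K/W
  R'_fibreglass batt = ln(0.0697/0.0452)/(2πk) = 0.4331/(2π·0.0374) = 1.843 m·K/W
  R'_aerogel blanket = ln(0.0809/0.0697)/(2πk) = 0.1490/(2π·0.0176) = 1.348 m·K/W
ΣR = 0.001503 + 1.843 + 1.348 = 3.193 m·K/W
Q' = ΔT/ΣR = (279.74 K − 300.6 K)/3.193 = -6.53 W/m
(Negative Q' ⇒ heat flows inward; heat gain = 6.53 W/m.)

Q' = 6.53 W/m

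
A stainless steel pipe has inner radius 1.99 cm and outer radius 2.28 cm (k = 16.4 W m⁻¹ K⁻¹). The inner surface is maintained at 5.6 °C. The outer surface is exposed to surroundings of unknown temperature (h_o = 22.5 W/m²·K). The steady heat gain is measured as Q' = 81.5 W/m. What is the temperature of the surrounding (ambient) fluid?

Sum the resistances:
  R'_stainless steel = ln(0.0228/0.0199)/(2πk) = 0.1360/(2π·16.4) = 0.001320 m·K/W
  R'_conv,out = 1/(2πr h) = 1/(2π·0.0228·22.5) = 0.3102 m·K/W
ΣR = 0.3116 m·K/W
ΔT = Q'·ΣR = 81.5 × 0.3116 = 25.40 K
Heat flows inward, so T_out = T_in + ΔT = 5.6 + 25.40 = 31.0 °C

T_out = 31.0 °C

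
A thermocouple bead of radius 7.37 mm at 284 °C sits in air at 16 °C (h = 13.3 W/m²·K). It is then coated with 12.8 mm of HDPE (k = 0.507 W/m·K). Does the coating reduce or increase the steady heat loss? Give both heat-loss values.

increases: 2.43 → 9.50 W

Critical radius for a sphere: r_cr = 2k/h = 0.0762 m = 7.62 cm.
Outer radius after coating: r₂ = 0.00737 + 0.0128 = 0.02017 m.
Since r₁ < r_cr and r₂ ≤ r_cr, the coating moves toward the maximum at r_cr — heat loss rises.
Bare: R = 1/(4πr₁²h) = 110.2 K/W; Q = 268/110.2 = 2.43 W.
Coated: R = R_cond + R_conv = 28.22 K/W; Q = 268/28.22 = 9.50 W.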